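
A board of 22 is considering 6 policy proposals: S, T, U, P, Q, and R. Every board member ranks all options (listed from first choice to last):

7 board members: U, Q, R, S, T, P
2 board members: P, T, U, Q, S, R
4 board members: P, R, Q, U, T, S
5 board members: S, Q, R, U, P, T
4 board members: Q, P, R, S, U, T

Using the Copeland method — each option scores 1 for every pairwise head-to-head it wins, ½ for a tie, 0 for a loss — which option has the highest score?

Q

S: beats T and P; loses to U, Q, and R → score 2.
T: loses to S, U, P, Q, and R → score 0.
U: beats S, T, and P; loses to Q and R → score 3.
P: beats T; loses to S, U, Q, and R → score 1.
Q: beats S, T, U, P, and R → score 5.
R: beats S, T, U, and P; loses to Q → score 4.
Q has the best pairwise record.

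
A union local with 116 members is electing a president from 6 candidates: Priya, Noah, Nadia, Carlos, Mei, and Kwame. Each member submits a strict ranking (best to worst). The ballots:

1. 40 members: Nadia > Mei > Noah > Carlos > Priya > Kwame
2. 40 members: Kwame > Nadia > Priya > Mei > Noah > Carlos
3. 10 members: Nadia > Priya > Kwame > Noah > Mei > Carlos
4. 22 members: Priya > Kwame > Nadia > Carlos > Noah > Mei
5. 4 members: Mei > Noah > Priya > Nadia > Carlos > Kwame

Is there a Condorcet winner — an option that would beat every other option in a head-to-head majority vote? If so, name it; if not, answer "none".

none

Checking pairwise contests:
Nadia beats Priya 90–26.
Priya beats Noah 72–44.
Kwame beats Nadia 62–54.
Priya beats Carlos 76–40.
Priya beats Mei 72–44.
Priya beats Kwame 76–40.
Every option loses at least one head-to-head, so there is no Condorcet winner.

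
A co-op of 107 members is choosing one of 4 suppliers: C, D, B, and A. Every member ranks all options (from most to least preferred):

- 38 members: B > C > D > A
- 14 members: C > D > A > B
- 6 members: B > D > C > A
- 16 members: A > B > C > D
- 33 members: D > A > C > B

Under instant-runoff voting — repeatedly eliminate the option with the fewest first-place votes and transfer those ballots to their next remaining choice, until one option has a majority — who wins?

Round 1: C 14, D 33, B 44, A 16. Eliminate C.
Round 2: D 47, B 44, A 16. Eliminate A.
Round 3: D 47, B 60. B has a majority.

B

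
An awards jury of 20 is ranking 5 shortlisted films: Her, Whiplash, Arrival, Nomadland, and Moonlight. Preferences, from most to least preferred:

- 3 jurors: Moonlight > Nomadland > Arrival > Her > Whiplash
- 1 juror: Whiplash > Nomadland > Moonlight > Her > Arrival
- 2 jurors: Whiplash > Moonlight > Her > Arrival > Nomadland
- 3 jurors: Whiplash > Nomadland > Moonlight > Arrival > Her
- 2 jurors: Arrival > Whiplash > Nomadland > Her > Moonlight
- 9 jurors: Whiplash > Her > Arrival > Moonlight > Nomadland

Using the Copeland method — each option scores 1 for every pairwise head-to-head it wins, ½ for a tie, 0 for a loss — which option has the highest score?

Whiplash

Her: beats Arrival, Nomadland, and Moonlight; loses to Whiplash → score 3.
Whiplash: beats Her, Arrival, Nomadland, and Moonlight → score 4.
Arrival: beats Nomadland and Moonlight; loses to Her and Whiplash → score 2.
Nomadland: loses to Her, Whiplash, Arrival, and Moonlight → score 0.
Moonlight: beats Nomadland; loses to Her, Whiplash, and Arrival → score 1.
Whiplash has the best pairwise record.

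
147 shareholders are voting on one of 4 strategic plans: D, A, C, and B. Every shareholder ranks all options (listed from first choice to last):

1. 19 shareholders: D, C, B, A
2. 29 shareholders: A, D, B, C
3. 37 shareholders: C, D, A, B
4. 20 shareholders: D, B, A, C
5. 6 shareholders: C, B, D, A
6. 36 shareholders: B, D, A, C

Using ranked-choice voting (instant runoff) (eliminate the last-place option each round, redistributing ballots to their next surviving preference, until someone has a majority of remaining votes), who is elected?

Round 1: D 39, A 29, C 43, B 36. Eliminate A.
Round 2: D 68, C 43, B 36. Eliminate B.
Round 3: D 104, C 43. D has a majority.

D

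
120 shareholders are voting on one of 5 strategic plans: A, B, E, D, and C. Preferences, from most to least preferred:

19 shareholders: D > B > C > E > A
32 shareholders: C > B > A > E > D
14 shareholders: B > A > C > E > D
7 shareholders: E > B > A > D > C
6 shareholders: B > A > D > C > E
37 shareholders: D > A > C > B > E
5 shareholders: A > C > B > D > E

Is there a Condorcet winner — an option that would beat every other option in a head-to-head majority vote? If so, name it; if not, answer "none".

none

Checking pairwise contests:
B beats A 78–42.
C beats B 74–46.
A beats E 94–26.
A beats D 64–56.
A beats C 69–51.
Every option loses at least one head-to-head, so there is no Condorcet winner.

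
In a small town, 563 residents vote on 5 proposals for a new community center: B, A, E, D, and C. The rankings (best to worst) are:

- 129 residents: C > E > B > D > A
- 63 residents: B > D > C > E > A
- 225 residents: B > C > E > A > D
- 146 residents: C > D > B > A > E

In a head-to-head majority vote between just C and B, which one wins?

B

Voters preferring C to B: 275; preferring B to C: 288.
B wins the head-to-head.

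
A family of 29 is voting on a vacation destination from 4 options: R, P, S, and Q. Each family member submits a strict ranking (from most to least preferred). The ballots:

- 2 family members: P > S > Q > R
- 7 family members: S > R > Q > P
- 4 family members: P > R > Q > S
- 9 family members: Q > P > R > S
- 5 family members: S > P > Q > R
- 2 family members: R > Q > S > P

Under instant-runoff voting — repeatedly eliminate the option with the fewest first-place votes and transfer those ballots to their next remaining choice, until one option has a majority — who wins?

Round 1: R 2, P 6, S 12, Q 9. Eliminate R.
Round 2: P 6, S 12, Q 11. Eliminate P.
Round 3: S 14, Q 15. Q has a majority.

Q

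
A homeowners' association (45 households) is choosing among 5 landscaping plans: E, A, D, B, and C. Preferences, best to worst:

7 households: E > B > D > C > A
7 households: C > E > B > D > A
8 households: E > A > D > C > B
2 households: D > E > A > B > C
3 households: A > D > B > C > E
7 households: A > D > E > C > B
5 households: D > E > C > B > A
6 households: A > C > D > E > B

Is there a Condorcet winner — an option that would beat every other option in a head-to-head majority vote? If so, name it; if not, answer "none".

Checking pairwise contests:
D beats E 23–22.
E beats A 29–16.
A beats D 24–21.
E beats B 42–3.
E beats C 29–16.
Every option loses at least one head-to-head, so there is no Condorcet winner.

none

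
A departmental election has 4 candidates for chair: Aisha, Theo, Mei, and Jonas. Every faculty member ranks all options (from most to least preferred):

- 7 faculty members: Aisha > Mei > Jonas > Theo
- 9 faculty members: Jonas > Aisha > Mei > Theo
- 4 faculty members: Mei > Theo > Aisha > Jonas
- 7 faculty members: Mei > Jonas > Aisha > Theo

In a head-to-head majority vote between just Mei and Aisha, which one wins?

Aisha

Voters preferring Mei to Aisha: 11; preferring Aisha to Mei: 16.
Aisha wins the head-to-head.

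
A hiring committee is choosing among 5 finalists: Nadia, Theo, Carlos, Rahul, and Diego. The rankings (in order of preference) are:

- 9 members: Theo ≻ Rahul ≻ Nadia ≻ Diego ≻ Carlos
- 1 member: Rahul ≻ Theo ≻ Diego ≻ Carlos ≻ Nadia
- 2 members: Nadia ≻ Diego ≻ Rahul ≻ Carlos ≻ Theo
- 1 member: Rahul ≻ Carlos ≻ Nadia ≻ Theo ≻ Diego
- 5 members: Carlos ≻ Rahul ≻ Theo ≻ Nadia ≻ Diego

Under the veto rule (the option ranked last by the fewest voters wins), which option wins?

Last-place votes: Nadia 1, Theo 2, Carlos 9, Rahul 0, Diego 6.
Rahul is ranked last by the fewest voters, so Rahul wins.

Rahul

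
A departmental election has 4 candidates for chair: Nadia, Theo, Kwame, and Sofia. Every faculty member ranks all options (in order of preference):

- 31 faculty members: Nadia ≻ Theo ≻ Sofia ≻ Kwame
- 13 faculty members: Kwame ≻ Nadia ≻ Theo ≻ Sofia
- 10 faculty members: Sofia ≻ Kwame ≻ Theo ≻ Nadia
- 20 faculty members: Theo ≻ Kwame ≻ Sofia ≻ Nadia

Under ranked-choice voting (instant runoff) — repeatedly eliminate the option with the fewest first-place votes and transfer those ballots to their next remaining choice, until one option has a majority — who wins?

Round 1: Nadia 31, Theo 20, Kwame 13, Sofia 10. Eliminate Sofia.
Round 2: Nadia 31, Theo 20, Kwame 23. Eliminate Theo.
Round 3: Nadia 31, Kwame 43. Kwame has a majority.

Kwame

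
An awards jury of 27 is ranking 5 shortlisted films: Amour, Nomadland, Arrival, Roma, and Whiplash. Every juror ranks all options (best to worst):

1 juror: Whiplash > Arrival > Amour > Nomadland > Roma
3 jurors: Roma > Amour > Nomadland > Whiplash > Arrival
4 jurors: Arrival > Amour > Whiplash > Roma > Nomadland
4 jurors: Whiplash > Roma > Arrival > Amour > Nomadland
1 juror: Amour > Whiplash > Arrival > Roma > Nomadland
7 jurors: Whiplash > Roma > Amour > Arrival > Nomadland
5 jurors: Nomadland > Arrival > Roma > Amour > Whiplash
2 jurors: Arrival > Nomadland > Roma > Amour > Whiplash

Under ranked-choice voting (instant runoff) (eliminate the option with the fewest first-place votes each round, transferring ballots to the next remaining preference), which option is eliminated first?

Round 1: Amour 1, Nomadland 5, Arrival 6, Roma 3, Whiplash 12. Eliminate Amour.

Amour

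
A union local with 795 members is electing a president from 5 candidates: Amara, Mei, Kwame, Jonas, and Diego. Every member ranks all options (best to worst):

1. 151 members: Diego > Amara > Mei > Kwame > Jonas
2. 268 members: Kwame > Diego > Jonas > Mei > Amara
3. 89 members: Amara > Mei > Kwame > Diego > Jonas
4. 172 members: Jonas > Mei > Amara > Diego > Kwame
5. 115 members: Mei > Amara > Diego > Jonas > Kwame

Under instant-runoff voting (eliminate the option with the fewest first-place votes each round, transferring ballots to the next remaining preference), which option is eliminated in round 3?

Round 1: Amara 89, Mei 115, Kwame 268, Jonas 172, Diego 151. Eliminate Amara.
Round 2: Mei 204, Kwame 268, Jonas 172, Diego 151. Eliminate Diego.
Round 3: Mei 355, Kwame 268, Jonas 172. Eliminate Jonas.

Jonas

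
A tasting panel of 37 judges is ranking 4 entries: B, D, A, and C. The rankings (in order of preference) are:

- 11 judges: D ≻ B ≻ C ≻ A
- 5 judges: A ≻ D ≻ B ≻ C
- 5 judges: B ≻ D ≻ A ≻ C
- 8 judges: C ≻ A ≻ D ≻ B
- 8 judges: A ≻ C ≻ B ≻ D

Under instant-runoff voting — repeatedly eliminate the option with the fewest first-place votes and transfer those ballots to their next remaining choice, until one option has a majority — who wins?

A

Round 1: B 5, D 11, A 13, C 8. Eliminate B.
Round 2: D 16, A 13, C 8. Eliminate C.
Round 3: D 16, A 21. A has a majority.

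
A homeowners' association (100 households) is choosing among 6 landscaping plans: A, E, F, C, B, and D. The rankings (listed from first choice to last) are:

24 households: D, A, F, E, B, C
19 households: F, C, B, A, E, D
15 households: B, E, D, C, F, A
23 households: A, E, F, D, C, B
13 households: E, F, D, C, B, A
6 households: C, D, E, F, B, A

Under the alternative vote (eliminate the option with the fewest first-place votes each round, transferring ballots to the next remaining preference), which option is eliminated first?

C

Round 1: A 23, E 13, F 19, C 6, B 15, D 24. Eliminate C.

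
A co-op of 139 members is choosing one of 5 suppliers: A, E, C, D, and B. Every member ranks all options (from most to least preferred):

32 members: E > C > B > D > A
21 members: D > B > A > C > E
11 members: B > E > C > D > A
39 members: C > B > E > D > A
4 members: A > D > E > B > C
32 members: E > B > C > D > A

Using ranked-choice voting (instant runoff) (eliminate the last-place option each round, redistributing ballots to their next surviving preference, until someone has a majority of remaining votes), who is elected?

E

Round 1: A 4, E 64, C 39, D 21, B 11. Eliminate A.
Round 2: E 64, C 39, D 25, B 11. Eliminate B.
Round 3: E 75, C 39, D 25. E has a majority.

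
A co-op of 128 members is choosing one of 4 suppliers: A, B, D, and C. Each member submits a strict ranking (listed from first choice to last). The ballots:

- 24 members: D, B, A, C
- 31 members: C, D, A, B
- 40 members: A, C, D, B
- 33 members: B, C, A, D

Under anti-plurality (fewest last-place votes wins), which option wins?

Last-place votes: A 0, B 71, D 33, C 24.
A is ranked last by the fewest voters, so A wins.

A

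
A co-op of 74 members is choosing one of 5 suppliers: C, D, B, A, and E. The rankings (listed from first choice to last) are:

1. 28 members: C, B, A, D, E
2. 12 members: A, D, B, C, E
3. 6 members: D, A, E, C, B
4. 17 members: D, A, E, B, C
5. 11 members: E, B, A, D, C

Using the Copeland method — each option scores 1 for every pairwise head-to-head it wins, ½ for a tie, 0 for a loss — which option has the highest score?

C: beats E; loses to D, B, and A → score 1.
D: beats C and E; loses to B and A → score 2.
B: beats C, D, A, and E → score 4.
A: beats C, D, and E; loses to B → score 3.
E: loses to C, D, B, and A → score 0.
B has the best pairwise record.

B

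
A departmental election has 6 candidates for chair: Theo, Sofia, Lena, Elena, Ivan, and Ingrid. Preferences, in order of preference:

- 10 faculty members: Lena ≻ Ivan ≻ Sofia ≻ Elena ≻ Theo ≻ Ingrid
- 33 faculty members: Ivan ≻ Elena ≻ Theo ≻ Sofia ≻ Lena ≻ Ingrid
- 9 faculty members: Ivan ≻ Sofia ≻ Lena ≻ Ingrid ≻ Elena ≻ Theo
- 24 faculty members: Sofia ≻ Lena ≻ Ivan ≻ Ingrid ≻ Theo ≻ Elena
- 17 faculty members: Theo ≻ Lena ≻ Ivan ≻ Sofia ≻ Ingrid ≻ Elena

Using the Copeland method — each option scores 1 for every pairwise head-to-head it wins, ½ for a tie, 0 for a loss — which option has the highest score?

Theo: beats Sofia, Lena, and Ingrid; loses to Elena and Ivan → score 3.
Sofia: beats Lena, Elena, and Ingrid; loses to Theo and Ivan → score 3.
Lena: beats Elena, Ivan, and Ingrid; loses to Theo and Sofia → score 3.
Elena: beats Theo; loses to Sofia, Lena, Ivan, and Ingrid → score 1.
Ivan: beats Theo, Sofia, Elena, and Ingrid; loses to Lena → score 4.
Ingrid: beats Elena; loses to Theo, Sofia, Lena, and Ivan → score 1.
Ivan has the best pairwise record.

Ivan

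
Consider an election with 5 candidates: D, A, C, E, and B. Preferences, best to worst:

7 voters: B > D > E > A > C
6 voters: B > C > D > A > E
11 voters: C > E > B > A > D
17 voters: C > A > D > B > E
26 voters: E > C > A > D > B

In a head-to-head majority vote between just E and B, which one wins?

Voters preferring E to B: 37; preferring B to E: 30.
E wins the head-to-head.

E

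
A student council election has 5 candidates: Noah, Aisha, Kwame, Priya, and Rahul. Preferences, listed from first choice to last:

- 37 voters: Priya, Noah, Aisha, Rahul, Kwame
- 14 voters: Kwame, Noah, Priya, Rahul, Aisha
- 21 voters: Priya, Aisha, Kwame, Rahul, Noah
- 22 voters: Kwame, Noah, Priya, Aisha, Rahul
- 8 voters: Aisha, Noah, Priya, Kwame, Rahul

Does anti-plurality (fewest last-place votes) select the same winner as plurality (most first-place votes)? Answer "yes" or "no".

yes

Anti-plurality — last-place votes: Noah 21, Aisha 14, Kwame 37, Priya 0, Rahul 30. Winner: Priya.
Plurality — first-place votes: Noah 0, Aisha 8, Kwame 36, Priya 58, Rahul 0. Winner: Priya.
The two methods agree.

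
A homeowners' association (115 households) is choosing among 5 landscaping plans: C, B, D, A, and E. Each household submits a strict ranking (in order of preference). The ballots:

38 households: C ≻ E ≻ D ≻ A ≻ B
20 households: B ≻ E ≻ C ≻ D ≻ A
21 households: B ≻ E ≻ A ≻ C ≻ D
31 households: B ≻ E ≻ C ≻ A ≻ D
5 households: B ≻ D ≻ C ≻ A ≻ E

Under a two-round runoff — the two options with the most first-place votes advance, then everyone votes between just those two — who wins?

Round 1 first-place votes: C 38, B 77, D 0, A 0, E 0.
B and C advance.
Runoff: B is preferred to C by 77 voters; C by 38.
B wins the runoff.

B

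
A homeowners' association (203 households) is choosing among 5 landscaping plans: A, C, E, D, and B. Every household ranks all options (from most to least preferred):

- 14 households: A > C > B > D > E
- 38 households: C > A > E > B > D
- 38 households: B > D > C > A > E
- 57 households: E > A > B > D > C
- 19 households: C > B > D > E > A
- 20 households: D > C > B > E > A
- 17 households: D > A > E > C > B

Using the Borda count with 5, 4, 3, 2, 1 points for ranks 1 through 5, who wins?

A

A: 14·5 + 38·4 + 38·2 + 57·4 + 19·1 + 20·1 + 17·4 = 633
C: 14·4 + 38·5 + 38·3 + 57·1 + 19·5 + 20·4 + 17·2 = 626
E: 14·1 + 38·3 + 38·1 + 57·5 + 19·2 + 20·2 + 17·3 = 580
D: 14·2 + 38·1 + 38·4 + 57·2 + 19·3 + 20·5 + 17·5 = 574
B: 14·3 + 38·2 + 38·5 + 57·3 + 19·4 + 20·3 + 17·1 = 632
A has the highest Borda score (633).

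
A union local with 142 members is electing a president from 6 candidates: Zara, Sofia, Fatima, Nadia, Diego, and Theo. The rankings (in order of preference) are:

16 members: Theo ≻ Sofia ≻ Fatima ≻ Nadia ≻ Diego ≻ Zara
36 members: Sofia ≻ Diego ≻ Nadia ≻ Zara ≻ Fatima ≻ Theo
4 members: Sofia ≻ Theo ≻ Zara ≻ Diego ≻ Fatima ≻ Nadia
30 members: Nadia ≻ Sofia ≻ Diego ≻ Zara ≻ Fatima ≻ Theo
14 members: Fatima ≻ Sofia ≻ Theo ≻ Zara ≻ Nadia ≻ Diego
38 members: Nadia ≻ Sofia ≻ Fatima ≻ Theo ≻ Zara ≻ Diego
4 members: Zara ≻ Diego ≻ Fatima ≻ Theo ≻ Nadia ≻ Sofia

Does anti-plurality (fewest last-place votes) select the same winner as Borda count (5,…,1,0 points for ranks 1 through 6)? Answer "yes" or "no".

Anti-plurality — last-place votes: Zara 16, Sofia 4, Fatima 0, Nadia 4, Diego 52, Theo 66. Winner: Fatima.
Borda — scores: Zara 230, Sofia 592, Fatima 314, Nadia 498, Diego 274, Theo 222. Winner: Sofia.
The two methods disagree.

no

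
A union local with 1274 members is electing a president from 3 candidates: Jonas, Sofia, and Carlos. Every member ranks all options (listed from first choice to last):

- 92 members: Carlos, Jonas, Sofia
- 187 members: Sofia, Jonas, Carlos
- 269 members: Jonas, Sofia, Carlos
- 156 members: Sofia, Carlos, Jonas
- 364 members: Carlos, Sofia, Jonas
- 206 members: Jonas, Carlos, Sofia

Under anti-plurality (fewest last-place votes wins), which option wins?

Sofia

Last-place votes: Jonas 520, Sofia 298, Carlos 456.
Sofia is ranked last by the fewest voters, so Sofia wins.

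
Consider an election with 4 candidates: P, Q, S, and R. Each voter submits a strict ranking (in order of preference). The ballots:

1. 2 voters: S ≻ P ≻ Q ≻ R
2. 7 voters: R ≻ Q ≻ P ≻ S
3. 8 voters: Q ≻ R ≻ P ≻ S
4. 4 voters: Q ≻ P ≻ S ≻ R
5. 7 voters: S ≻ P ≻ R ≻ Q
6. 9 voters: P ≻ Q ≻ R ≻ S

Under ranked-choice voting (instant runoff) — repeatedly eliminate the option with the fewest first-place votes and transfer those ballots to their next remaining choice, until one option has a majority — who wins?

Round 1: P 9, Q 12, S 9, R 7. Eliminate R.
Round 2: P 9, Q 19, S 9. Q has a majority.

Q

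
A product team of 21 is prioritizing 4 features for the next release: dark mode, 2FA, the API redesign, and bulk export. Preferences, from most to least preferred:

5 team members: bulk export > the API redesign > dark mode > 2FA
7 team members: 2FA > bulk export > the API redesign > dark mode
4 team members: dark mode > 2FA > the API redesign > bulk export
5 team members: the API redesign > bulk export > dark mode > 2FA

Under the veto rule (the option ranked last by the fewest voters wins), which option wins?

the API redesign

Last-place votes: dark mode 7, 2FA 10, the API redesign 0, bulk export 4.
the API redesign is ranked last by the fewest voters, so the API redesign wins.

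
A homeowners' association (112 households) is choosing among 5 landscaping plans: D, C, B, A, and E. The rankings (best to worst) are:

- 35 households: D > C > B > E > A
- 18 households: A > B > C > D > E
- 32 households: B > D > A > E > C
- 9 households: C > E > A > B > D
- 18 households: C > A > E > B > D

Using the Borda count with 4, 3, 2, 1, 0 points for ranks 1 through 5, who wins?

B

D: 35·4 + 18·1 + 32·3 + 9·0 + 18·0 = 254
C: 35·3 + 18·2 + 32·0 + 9·4 + 18·4 = 249
B: 35·2 + 18·3 + 32·4 + 9·1 + 18·1 = 279
A: 35·0 + 18·4 + 32·2 + 9·2 + 18·3 = 208
E: 35·1 + 18·0 + 32·1 + 9·3 + 18·2 = 130
B has the highest Borda score (279).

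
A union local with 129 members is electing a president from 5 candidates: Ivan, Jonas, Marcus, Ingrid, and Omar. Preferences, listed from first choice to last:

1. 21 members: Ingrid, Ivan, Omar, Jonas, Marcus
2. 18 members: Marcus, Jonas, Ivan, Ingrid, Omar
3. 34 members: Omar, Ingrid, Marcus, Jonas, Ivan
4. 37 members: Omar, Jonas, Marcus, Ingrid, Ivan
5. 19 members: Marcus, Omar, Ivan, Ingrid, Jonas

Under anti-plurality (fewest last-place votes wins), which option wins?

Ingrid

Last-place votes: Ivan 71, Jonas 19, Marcus 21, Ingrid 0, Omar 18.
Ingrid is ranked last by the fewest voters, so Ingrid wins.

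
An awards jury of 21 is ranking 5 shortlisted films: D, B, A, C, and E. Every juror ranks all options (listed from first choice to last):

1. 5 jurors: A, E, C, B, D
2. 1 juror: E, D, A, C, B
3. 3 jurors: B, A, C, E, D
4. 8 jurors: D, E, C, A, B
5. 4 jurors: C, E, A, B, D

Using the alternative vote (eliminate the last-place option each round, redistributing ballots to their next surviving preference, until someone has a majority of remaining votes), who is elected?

A

Round 1: D 8, B 3, A 5, C 4, E 1. Eliminate E.
Round 2: D 9, B 3, A 5, C 4. Eliminate B.
Round 3: D 9, A 8, C 4. Eliminate C.
Round 4: D 9, A 12. A has a majority.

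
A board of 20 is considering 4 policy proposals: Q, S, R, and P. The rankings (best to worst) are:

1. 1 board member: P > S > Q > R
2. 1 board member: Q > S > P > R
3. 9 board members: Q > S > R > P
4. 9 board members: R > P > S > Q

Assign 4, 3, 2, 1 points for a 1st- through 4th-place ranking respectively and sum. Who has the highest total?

Q: 1·2 + 1·4 + 9·4 + 9·1 = 51
S: 1·3 + 1·3 + 9·3 + 9·2 = 51
R: 1·1 + 1·1 + 9·2 + 9·4 = 56
P: 1·4 + 1·2 + 9·1 + 9·3 = 42
R has the highest Borda score (56).

R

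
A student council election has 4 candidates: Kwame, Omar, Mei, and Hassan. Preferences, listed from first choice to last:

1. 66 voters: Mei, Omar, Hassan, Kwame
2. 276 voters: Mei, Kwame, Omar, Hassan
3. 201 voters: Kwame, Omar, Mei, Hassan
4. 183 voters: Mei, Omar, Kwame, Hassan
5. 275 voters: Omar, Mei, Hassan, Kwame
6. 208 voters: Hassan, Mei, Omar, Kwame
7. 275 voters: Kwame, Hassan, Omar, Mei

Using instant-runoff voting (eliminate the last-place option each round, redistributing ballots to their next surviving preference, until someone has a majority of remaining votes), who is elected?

Round 1: Kwame 476, Omar 275, Mei 525, Hassan 208. Eliminate Hassan.
Round 2: Kwame 476, Omar 275, Mei 733. Eliminate Omar.
Round 3: Kwame 476, Mei 1008. Mei has a majority.

Mei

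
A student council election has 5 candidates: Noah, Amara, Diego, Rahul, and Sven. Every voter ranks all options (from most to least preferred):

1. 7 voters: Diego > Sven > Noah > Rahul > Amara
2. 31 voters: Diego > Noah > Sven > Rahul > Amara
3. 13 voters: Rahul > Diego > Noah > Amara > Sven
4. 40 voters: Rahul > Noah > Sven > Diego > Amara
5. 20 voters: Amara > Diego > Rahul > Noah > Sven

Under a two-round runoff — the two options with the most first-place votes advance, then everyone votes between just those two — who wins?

Diego

Round 1 first-place votes: Noah 0, Amara 20, Diego 38, Rahul 53, Sven 0.
Rahul and Diego advance.
Runoff: Rahul is preferred to Diego by 53 voters; Diego by 58.
Diego wins the runoff.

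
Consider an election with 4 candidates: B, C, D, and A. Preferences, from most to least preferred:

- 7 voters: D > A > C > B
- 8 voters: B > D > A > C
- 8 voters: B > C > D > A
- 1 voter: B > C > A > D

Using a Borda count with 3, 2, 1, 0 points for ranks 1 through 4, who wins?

B: 7·0 + 8·3 + 8·3 + 1·3 = 51
C: 7·1 + 8·0 + 8·2 + 1·2 = 25
D: 7·3 + 8·2 + 8·1 + 1·0 = 45
A: 7·2 + 8·1 + 8·0 + 1·1 = 23
B has the highest Borda score (51).

B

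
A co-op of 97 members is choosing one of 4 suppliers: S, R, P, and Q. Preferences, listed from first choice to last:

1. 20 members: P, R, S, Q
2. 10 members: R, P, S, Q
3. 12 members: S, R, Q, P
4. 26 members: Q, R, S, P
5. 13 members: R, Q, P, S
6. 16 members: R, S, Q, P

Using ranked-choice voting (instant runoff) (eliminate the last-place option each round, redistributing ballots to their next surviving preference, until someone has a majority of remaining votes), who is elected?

R

Round 1: S 12, R 39, P 20, Q 26. Eliminate S.
Round 2: R 51, P 20, Q 26. R has a majority.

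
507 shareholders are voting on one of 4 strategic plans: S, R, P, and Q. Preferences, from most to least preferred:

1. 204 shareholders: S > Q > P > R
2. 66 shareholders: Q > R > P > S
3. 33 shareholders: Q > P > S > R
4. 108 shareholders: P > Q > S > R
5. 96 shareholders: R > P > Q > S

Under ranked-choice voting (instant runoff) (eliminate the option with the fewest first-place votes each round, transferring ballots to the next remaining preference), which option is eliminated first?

R

Round 1: S 204, R 96, P 108, Q 99. Eliminate R.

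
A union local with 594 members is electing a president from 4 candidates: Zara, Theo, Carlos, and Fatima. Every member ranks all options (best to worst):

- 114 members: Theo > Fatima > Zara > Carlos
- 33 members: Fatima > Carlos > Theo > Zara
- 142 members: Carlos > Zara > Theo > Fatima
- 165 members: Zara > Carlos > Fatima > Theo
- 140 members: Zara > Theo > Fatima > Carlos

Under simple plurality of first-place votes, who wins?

First-place votes: Zara 305, Theo 114, Carlos 142, Fatima 33.
Zara has the most first-place votes.

Zara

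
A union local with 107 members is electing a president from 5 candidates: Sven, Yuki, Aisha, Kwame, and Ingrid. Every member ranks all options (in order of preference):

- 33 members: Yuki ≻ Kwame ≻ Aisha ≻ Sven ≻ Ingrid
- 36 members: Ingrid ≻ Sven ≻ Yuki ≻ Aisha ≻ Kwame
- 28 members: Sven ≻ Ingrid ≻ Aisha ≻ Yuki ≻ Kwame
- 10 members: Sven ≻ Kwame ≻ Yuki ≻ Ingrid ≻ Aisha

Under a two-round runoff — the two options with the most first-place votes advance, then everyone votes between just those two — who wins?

Round 1 first-place votes: Sven 38, Yuki 33, Aisha 0, Kwame 0, Ingrid 36.
Sven and Ingrid advance.
Runoff: Sven is preferred to Ingrid by 71 voters; Ingrid by 36.
Sven wins the runoff.

Sven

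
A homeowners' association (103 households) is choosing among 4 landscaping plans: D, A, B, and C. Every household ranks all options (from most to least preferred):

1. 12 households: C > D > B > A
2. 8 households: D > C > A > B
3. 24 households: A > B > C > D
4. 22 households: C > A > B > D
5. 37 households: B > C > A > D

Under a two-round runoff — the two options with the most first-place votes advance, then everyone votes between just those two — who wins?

B

Round 1 first-place votes: D 8, A 24, B 37, C 34.
B and C advance.
Runoff: B is preferred to C by 61 voters; C by 42.
B wins the runoff.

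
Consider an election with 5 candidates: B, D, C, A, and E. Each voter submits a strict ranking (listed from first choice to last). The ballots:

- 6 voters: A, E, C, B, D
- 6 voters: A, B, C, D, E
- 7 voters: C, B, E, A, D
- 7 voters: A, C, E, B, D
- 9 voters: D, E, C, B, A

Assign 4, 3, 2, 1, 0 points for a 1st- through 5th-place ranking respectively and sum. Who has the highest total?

B: 6·1 + 6·3 + 7·3 + 7·1 + 9·1 = 61
D: 6·0 + 6·1 + 7·0 + 7·0 + 9·4 = 42
C: 6·2 + 6·2 + 7·4 + 7·3 + 9·2 = 91
A: 6·4 + 6·4 + 7·1 + 7·4 + 9·0 = 83
E: 6·3 + 6·0 + 7·2 + 7·2 + 9·3 = 73
C has the highest Borda score (91).

C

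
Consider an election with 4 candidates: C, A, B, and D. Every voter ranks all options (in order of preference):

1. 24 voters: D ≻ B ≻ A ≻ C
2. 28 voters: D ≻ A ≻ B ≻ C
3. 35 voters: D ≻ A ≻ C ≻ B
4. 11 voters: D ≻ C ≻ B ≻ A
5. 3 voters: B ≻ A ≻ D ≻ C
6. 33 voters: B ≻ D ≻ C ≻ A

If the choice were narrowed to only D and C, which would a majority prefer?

D

Voters preferring D to C: 134; preferring C to D: 0.
D wins the head-to-head.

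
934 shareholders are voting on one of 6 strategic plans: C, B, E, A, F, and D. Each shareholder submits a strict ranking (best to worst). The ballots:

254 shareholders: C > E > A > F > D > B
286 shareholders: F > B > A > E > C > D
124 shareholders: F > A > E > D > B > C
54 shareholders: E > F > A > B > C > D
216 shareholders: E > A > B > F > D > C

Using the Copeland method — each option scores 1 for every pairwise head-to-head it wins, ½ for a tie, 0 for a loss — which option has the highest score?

E

C: beats D; loses to B, E, A, and F → score 1.
B: beats C and D; loses to E, A, and F → score 2.
E: beats C, B, A, F, and D → score 5.
A: beats C, B, F, and D; loses to E → score 4.
F: beats C, B, and D; loses to E and A → score 3.
D: loses to C, B, E, A, and F → score 0.
E has the best pairwise record.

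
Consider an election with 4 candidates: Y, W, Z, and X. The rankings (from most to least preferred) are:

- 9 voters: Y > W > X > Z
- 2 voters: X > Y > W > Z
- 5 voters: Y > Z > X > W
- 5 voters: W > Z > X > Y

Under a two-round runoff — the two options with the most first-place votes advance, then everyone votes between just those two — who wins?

Round 1 first-place votes: Y 14, W 5, Z 0, X 2.
Y and W advance.
Runoff: Y is preferred to W by 16 voters; W by 5.
Y wins the runoff.

Y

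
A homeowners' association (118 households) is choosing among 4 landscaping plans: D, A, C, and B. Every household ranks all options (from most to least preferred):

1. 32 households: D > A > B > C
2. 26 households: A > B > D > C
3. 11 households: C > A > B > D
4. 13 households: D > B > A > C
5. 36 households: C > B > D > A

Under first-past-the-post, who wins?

First-place votes: D 45, A 26, C 47, B 0.
C has the most first-place votes.

C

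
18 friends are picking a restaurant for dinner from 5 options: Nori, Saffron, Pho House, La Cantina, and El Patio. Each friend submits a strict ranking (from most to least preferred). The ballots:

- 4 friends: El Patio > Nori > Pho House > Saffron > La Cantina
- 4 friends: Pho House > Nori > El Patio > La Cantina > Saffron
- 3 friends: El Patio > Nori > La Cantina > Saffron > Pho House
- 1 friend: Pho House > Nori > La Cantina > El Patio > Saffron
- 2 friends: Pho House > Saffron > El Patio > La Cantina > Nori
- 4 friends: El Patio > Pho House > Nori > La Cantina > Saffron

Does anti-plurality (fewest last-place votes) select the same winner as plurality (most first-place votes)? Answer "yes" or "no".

yes

Anti-plurality — last-place votes: Nori 2, Saffron 9, Pho House 3, La Cantina 4, El Patio 0. Winner: El Patio.
Plurality — first-place votes: Nori 0, Saffron 0, Pho House 7, La Cantina 0, El Patio 11. Winner: El Patio.
The two methods agree.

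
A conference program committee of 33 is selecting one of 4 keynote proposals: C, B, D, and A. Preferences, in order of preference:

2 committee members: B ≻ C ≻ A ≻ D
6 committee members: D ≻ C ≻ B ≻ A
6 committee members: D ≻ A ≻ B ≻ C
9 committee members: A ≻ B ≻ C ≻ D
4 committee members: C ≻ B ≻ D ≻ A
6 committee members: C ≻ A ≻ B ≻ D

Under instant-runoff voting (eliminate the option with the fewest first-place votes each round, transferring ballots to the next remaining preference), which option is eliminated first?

B

Round 1: C 10, B 2, D 12, A 9. Eliminate B.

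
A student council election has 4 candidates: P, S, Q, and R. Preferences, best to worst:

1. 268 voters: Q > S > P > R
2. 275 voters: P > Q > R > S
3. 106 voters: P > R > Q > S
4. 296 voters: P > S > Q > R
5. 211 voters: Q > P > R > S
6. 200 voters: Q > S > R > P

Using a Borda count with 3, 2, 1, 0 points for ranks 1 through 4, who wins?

Q

P: 268·1 + 275·3 + 106·3 + 296·3 + 211·2 + 200·0 = 2721
S: 268·2 + 275·0 + 106·0 + 296·2 + 211·0 + 200·2 = 1528
Q: 268·3 + 275·2 + 106·1 + 296·1 + 211·3 + 200·3 = 2989
R: 268·0 + 275·1 + 106·2 + 296·0 + 211·1 + 200·1 = 898
Q has the highest Borda score (2989).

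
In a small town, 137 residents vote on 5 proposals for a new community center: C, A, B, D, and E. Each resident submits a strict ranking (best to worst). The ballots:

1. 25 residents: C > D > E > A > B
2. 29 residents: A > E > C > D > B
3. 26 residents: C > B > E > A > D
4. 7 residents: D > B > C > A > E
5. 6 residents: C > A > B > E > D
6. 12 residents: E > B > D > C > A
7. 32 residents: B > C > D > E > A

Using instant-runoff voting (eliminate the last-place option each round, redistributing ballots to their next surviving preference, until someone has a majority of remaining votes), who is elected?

Round 1: C 57, A 29, B 32, D 7, E 12. Eliminate D.
Round 2: C 57, A 29, B 39, E 12. Eliminate E.
Round 3: C 57, A 29, B 51. Eliminate A.
Round 4: C 86, B 51. C has a majority.

C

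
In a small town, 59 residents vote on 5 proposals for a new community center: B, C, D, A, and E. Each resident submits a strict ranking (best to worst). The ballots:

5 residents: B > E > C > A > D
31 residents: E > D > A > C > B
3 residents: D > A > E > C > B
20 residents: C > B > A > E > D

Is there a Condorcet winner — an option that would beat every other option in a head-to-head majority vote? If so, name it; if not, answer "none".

E vs B: 34–25 for E.
E vs C: 39–20 for E.
E vs D: 56–3 for E.
E vs A: 36–23 for E.
E beats every other option head-to-head.

E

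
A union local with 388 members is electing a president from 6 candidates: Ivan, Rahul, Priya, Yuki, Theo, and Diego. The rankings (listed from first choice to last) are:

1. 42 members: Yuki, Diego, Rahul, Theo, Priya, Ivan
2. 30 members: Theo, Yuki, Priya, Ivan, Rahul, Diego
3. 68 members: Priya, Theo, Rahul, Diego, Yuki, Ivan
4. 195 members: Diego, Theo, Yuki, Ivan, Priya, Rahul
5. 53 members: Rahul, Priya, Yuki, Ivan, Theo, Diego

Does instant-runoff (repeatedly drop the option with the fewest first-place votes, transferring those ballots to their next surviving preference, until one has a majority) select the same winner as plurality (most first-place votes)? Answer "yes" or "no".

yes

Instant-runoff — R1 Ivan 0, Rahul 53, Priya 68, Yuki 42, Theo 30, Diego 195 (Diego winner). Winner: Diego.
Plurality — first-place votes: Ivan 0, Rahul 53, Priya 68, Yuki 42, Theo 30, Diego 195. Winner: Diego.
The two methods agree.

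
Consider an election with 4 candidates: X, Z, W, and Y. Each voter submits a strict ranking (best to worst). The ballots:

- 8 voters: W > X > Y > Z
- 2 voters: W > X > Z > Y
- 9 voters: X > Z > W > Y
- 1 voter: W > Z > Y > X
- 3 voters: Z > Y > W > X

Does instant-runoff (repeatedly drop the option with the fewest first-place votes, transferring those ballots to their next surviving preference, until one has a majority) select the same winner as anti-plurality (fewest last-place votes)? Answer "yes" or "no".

yes

Instant-runoff — R1 X 9, Z 3, W 11, Y 0 (Y out); R2 X 9, Z 3, W 11 (Z out); R3 X 9, W 14 (W winner). Winner: W.
Anti-plurality — last-place votes: X 4, Z 8, W 0, Y 11. Winner: W.
The two methods agree.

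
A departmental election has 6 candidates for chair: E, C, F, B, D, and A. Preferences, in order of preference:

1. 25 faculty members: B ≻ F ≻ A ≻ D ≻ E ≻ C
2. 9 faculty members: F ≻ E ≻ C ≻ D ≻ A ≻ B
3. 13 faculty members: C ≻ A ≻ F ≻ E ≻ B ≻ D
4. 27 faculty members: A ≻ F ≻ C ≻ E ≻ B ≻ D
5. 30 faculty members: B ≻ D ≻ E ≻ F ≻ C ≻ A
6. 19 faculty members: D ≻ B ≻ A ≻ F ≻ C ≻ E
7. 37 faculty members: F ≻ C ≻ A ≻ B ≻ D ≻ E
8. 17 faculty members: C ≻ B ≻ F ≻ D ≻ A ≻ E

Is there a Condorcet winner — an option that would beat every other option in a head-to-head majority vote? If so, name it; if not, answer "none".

Checking pairwise contests:
C beats E 113–64.
F beats C 147–30.
B beats F 91–86.
C beats B 103–74.
C beats D 103–74.
C beats A 106–71.
Every option loses at least one head-to-head, so there is no Condorcet winner.

none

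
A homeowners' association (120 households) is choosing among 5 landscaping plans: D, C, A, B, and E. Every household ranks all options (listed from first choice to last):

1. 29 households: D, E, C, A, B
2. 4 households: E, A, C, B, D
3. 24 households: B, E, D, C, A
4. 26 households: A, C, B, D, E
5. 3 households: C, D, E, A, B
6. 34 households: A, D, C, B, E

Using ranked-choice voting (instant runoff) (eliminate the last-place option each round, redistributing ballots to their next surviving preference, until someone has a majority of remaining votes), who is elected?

A

Round 1: D 29, C 3, A 60, B 24, E 4. Eliminate C.
Round 2: D 32, A 60, B 24, E 4. Eliminate E.
Round 3: D 32, A 64, B 24. A has a majority.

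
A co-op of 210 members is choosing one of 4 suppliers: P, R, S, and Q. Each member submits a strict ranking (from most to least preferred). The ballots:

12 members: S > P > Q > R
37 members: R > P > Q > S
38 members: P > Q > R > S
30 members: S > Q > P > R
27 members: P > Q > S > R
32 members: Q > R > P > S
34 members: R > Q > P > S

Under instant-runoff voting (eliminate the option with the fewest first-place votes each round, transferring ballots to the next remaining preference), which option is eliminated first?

Q

Round 1: P 65, R 71, S 42, Q 32. Eliminate Q.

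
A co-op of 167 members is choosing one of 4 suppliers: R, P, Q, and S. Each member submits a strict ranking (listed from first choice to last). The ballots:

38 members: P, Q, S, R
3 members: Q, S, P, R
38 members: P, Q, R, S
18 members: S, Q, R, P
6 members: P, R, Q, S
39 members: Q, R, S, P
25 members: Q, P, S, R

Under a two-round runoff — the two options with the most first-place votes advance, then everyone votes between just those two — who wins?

Round 1 first-place votes: R 0, P 82, Q 67, S 18.
P and Q advance.
Runoff: P is preferred to Q by 82 voters; Q by 85.
Q wins the runoff.

Q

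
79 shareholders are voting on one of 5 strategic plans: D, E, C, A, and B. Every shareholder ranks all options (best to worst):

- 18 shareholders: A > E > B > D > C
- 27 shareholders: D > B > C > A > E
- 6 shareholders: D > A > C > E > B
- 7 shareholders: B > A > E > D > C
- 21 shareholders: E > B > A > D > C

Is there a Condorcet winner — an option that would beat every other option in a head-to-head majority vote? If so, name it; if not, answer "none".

Checking pairwise contests:
E beats D 46–33.
A beats E 58–21.
D beats C 79–0.
B beats A 55–24.
E beats B 45–34.
Every option loses at least one head-to-head, so there is no Condorcet winner.

none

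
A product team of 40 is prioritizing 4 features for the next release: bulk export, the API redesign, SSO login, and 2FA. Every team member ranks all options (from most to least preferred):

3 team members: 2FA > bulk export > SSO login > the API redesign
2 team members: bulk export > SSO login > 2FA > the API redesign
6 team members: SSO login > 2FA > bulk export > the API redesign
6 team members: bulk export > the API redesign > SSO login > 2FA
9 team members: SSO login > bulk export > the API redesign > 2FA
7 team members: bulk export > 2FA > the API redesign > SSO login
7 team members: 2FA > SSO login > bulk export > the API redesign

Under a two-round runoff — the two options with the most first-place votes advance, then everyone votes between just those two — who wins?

SSO login

Round 1 first-place votes: bulk export 15, the API redesign 0, SSO login 15, 2FA 10.
SSO login and bulk export advance.
Runoff: SSO login is preferred to bulk export by 22 voters; bulk export by 18.
SSO login wins the runoff.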